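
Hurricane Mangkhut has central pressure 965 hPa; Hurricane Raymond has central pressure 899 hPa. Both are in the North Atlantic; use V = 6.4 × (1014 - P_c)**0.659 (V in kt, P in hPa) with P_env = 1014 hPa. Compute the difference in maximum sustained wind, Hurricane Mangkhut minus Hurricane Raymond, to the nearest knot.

-63 kt

Hurricane Mangkhut: ΔP = 49; V ≈ 6.4 × 49^0.659 ≈ 83.18 kt.
Hurricane Raymond: ΔP = 115; V ≈ 6.4 × 115^0.659 ≈ 145.94 kt.
Difference ≈ 83.18 − 145.94 = -62.76 → -63 kt.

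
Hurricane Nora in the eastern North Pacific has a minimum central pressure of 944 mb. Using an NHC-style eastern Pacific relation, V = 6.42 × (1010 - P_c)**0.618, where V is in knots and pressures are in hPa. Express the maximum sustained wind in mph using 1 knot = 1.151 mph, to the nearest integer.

98 mph

ΔP = 1010 − 944 = 66 mb.
V ≈ 6.42 × 66^0.618 = 6.42 × 13.319 ≈ 85.509 kt.
85.509 × 1.151 ≈ 98.42 mph → 98 mph.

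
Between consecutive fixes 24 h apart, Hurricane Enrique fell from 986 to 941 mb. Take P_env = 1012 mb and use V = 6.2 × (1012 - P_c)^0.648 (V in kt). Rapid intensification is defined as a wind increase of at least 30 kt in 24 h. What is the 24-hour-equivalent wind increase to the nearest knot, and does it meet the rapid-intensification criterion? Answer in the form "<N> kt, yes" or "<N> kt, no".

V₁: ΔP = 26, V ≈ 6.2 × 26^0.648 ≈ 51.20 kt.
V₂: ΔP = 71, V ≈ 6.2 × 71^0.648 ≈ 98.18 kt.
ΔV over 24 h = 46.98 kt → 24 h equivalent = 46.98 × 24/24 ≈ 46.98 kt.
47 kt ≥ 30 kt ⇒ rapid intensification.

47 kt, yes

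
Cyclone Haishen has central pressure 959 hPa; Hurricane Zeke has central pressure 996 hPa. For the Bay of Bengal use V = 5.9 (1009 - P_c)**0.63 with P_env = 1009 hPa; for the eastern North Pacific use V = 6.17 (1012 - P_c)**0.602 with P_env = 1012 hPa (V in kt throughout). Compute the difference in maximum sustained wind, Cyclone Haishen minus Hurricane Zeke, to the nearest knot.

37 kt

Cyclone Haishen: ΔP = 50; V ≈ 5.9 × 50^0.63 ≈ 69.38 kt.
Hurricane Zeke: ΔP = 16; V ≈ 6.17 × 16^0.602 ≈ 32.75 kt.
Difference ≈ 69.38 − 32.75 = 36.63 → 37 kt.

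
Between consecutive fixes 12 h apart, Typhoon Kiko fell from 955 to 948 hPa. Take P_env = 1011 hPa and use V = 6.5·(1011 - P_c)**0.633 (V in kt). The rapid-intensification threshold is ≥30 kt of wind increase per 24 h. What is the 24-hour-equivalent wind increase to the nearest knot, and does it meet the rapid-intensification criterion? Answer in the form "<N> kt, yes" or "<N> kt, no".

13 kt, no

V₁: ΔP = 56, V ≈ 6.5 × 56^0.633 ≈ 83.08 kt.
V₂: ΔP = 63, V ≈ 6.5 × 63^0.633 ≈ 89.52 kt.
ΔV over 12 h = 6.44 kt → 24 h equivalent = 6.44 × 24/12 ≈ 12.88 kt.
13 kt < 30 kt ⇒ not rapid intensification.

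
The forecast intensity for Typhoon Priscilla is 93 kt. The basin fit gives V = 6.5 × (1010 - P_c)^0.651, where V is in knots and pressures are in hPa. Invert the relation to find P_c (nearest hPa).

950 hPa

ΔP = (V / 6.5)^(1/0.651) = (93/6.5)^1.536.
93/6.5 = 14.308; 14.308^1.536 ≈ 59.58 hPa.
P_c = 1010 − 59.58 = 950.42 ≈ 950 hPa.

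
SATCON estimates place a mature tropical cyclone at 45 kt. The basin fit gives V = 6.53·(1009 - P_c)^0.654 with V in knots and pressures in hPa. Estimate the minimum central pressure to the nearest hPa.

990 hPa

ΔP = (V / 6.53)^(1/0.654) = (45/6.53)^1.529.
45/6.53 = 6.891; 6.891^1.529 ≈ 19.13 hPa.
P_c = 1009 − 19.13 = 989.87 ≈ 990 hPa.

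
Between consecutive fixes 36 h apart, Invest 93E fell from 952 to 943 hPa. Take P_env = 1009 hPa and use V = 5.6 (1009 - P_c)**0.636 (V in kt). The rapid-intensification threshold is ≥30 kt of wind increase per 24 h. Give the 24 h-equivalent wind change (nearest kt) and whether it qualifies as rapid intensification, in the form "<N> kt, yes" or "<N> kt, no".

V₁: ΔP = 57, V ≈ 5.6 × 57^0.636 ≈ 73.27 kt.
V₂: ΔP = 66, V ≈ 5.6 × 66^0.636 ≈ 80.43 kt.
ΔV over 36 h = 7.16 kt → 24 h equivalent = 7.16 × 24/36 ≈ 4.77 kt.
5 kt < 30 kt ⇒ not rapid intensification.

5 kt, no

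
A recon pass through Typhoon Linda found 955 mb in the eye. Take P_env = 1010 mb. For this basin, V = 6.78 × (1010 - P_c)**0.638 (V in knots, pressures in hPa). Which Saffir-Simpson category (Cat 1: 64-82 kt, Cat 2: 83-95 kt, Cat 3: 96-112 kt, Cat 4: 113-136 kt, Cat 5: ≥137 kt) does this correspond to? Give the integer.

ΔP = 1010 − 955 = 55 mb.
V ≈ 6.78 × 55^0.638 = 6.78 × 12.89 ≈ 87 kt.
87 kt falls in the Category 2 band.

2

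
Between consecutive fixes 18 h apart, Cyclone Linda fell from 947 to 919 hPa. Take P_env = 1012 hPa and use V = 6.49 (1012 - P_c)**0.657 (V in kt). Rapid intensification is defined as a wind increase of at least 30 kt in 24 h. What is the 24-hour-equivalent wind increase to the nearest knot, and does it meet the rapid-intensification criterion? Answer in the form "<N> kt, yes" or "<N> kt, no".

36 kt, yes

V₁: ΔP = 65, V ≈ 6.49 × 65^0.657 ≈ 100.77 kt.
V₂: ΔP = 93, V ≈ 6.49 × 93^0.657 ≈ 127.51 kt.
ΔV over 18 h = 26.74 kt → 24 h equivalent = 26.74 × 24/18 ≈ 35.65 kt.
36 kt ≥ 30 kt ⇒ rapid intensification.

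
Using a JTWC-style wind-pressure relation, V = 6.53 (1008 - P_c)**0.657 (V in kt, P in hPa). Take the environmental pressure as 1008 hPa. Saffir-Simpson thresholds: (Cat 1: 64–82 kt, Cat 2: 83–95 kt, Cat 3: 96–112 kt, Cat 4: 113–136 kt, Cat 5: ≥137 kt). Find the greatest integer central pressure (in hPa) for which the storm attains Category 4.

Category 4 begins at V = 113 kt.
Required ΔP = (113/6.53)^(1/0.657) = 17.305^1.522 ≈ 76.66 hPa.
P_c ≤ 1008 − 76.66 = 931.34, so the highest integer P_c is 931 hPa.

931 hPa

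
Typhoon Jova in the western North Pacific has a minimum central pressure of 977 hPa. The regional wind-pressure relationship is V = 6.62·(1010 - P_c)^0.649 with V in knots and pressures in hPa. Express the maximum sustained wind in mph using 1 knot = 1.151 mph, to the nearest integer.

ΔP = 1010 − 977 = 33 hPa.
V ≈ 6.62 × 33^0.649 = 6.62 × 9.672 ≈ 64.029 kt.
64.029 × 1.151 ≈ 73.70 mph → 74 mph.

74 mph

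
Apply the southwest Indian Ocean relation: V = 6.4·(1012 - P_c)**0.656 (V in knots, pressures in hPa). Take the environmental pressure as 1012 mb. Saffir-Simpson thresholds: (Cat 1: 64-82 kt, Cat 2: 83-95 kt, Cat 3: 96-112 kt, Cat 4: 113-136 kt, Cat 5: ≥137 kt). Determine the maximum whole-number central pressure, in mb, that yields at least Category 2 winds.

962 mb

Category 2 begins at V = 83 kt.
Required ΔP = (83/6.4)^(1/0.656) = 12.969^1.524 ≈ 49.72 mb.
P_c ≤ 1012 − 49.72 = 962.28, so the highest integer P_c is 962 mb.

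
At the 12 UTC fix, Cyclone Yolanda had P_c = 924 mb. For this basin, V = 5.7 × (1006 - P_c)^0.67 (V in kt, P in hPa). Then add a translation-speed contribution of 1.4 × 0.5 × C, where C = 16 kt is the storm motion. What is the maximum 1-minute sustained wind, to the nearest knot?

ΔP = 1006 − 924 = 82 mb.
82^0.67 ≈ 19.154.
V ≈ 5.7 × 19.154 ≈ 109.2 kt.
Translation term: 1.4 × 0.5 × 16 = 11.2 kt.
Corrected V ≈ 120.4 kt → 120 kt.

120 kt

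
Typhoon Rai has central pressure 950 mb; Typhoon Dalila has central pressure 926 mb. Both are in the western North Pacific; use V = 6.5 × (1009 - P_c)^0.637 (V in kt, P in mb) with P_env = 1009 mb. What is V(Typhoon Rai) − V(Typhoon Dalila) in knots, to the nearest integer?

Typhoon Rai: ΔP = 59; V ≈ 6.5 × 59^0.637 ≈ 87.29 kt.
Typhoon Dalila: ΔP = 83; V ≈ 6.5 × 83^0.637 ≈ 108.48 kt.
Difference ≈ 87.29 − 108.48 = -21.19 → -21 kt.

-21 kt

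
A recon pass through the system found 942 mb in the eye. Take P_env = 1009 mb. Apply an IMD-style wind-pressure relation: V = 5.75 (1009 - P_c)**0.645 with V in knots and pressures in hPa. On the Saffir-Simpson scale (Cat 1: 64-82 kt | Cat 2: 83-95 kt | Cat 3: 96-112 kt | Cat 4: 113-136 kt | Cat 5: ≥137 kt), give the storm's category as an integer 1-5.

ΔP = 1009 − 942 = 67 mb.
V ≈ 5.75 × 67^0.645 = 5.75 × 15.06 ≈ 87 kt.
87 kt falls in the Category 2 band.

2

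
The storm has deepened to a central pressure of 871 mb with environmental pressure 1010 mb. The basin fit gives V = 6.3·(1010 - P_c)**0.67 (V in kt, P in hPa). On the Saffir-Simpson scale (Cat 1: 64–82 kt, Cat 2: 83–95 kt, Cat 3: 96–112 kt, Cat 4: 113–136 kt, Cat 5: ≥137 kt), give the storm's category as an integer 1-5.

5

ΔP = 1010 − 871 = 139 mb.
V ≈ 6.3 × 139^0.67 = 6.3 × 27.28 ≈ 172 kt.
172 kt falls in the Category 5 band.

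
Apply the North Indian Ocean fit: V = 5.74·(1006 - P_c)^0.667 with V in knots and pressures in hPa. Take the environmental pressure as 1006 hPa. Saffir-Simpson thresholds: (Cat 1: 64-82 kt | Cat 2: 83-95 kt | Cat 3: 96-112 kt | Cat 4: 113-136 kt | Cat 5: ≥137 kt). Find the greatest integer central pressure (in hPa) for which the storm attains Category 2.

951 hPa

Category 2 begins at V = 83 kt.
Required ΔP = (83/5.74)^(1/0.667) = 14.460^1.499 ≈ 54.88 hPa.
P_c ≤ 1006 − 54.88 = 951.12, so the highest integer P_c is 951 hPa.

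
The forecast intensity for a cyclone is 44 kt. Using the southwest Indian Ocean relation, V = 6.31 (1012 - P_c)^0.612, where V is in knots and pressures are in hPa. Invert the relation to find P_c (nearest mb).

988 mb

ΔP = (V / 6.31)^(1/0.612) = (44/6.31)^1.634.
44/6.31 = 6.973; 6.973^1.634 ≈ 23.89 mb.
P_c = 1012 − 23.89 = 988.11 ≈ 988 mb.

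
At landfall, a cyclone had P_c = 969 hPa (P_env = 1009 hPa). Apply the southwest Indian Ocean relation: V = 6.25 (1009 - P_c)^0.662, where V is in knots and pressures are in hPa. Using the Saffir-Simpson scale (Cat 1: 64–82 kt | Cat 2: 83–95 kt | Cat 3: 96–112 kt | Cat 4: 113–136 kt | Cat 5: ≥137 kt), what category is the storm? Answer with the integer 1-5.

ΔP = 1009 − 969 = 40 hPa.
V ≈ 6.25 × 40^0.662 = 6.25 × 11.50 ≈ 72 kt.
72 kt falls in the Category 1 band.

1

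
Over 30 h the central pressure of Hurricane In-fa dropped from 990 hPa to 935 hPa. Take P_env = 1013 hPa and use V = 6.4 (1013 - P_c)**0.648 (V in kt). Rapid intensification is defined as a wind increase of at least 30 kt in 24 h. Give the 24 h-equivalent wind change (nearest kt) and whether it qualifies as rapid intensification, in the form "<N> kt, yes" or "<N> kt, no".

47 kt, yes

V₁: ΔP = 23, V ≈ 6.4 × 23^0.648 ≈ 48.82 kt.
V₂: ΔP = 78, V ≈ 6.4 × 78^0.648 ≈ 107.71 kt.
ΔV over 30 h = 58.89 kt → 24 h equivalent = 58.89 × 24/30 ≈ 47.11 kt.
47 kt ≥ 30 kt ⇒ rapid intensification.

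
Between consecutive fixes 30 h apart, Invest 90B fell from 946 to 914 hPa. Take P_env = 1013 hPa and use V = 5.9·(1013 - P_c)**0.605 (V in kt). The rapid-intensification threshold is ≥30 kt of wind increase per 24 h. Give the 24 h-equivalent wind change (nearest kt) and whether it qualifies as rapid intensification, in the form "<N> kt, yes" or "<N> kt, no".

16 kt, no

V₁: ΔP = 67, V ≈ 5.9 × 67^0.605 ≈ 75.10 kt.
V₂: ΔP = 99, V ≈ 5.9 × 99^0.605 ≈ 95.11 kt.
ΔV over 30 h = 20.01 kt → 24 h equivalent = 20.01 × 24/30 ≈ 16.01 kt.
16 kt < 30 kt ⇒ not rapid intensification.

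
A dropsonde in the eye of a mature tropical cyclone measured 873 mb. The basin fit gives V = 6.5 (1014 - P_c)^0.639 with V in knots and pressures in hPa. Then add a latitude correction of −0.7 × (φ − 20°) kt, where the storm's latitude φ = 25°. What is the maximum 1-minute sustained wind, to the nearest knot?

150 kt

ΔP = 1014 − 873 = 141 mb.
141^0.639 ≈ 23.624.
V ≈ 6.5 × 23.624 ≈ 153.6 kt.
Latitude correction: −0.7 × (25 − 20) = -3.5 kt.
Corrected V ≈ 150.1 kt → 150 kt.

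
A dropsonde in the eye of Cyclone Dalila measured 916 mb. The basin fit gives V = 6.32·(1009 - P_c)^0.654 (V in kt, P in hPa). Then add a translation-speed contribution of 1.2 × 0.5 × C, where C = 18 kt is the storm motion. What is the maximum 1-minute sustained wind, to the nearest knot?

ΔP = 1009 − 916 = 93 mb.
93^0.654 ≈ 19.382.
V ≈ 6.32 × 19.382 ≈ 122.5 kt.
Translation term: 1.2 × 0.5 × 18 = 10.8 kt.
Corrected V ≈ 133.3 kt → 133 kt.

133 kt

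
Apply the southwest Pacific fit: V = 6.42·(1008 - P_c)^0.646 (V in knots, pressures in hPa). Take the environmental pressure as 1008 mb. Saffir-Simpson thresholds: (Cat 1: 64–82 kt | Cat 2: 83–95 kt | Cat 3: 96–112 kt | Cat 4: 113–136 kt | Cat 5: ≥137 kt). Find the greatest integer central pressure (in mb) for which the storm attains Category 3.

942 mb

Category 3 begins at V = 96 kt.
Required ΔP = (96/6.42)^(1/0.646) = 14.953^1.548 ≈ 65.84 mb.
P_c ≤ 1008 − 65.84 = 942.16, so the highest integer P_c is 942 mb.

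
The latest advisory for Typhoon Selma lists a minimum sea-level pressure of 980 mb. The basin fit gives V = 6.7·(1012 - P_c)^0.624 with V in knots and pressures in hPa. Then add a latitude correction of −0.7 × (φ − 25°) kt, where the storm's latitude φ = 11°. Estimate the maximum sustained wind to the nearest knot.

68 kt

ΔP = 1012 − 980 = 32 mb.
32^0.624 ≈ 8.694.
V ≈ 6.7 × 8.694 ≈ 58.2 kt.
Latitude correction: −0.7 × (11 − 25) = 9.8 kt.
Corrected V ≈ 68 kt → 68 kt.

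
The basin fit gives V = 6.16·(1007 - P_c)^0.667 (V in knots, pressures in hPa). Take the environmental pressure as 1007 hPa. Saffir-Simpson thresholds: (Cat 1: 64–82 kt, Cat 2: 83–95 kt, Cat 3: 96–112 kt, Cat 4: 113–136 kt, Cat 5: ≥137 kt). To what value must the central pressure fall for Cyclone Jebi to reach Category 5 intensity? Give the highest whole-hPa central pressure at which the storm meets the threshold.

Category 5 begins at V = 137 kt.
Required ΔP = (137/6.16)^(1/0.667) = 22.240^1.499 ≈ 104.64 hPa.
P_c ≤ 1007 − 104.64 = 902.36, so the highest integer P_c is 902 hPa.

902 hPa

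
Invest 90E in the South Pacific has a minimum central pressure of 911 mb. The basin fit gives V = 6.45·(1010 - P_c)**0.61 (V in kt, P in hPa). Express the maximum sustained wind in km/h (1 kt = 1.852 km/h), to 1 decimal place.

197.0 km/h

ΔP = 1010 − 911 = 99 mb.
V ≈ 6.45 × 99^0.61 = 6.45 × 16.494 ≈ 106.389 kt.
106.389 × 1.852 ≈ 197.03 km/h → 197.0 km/h.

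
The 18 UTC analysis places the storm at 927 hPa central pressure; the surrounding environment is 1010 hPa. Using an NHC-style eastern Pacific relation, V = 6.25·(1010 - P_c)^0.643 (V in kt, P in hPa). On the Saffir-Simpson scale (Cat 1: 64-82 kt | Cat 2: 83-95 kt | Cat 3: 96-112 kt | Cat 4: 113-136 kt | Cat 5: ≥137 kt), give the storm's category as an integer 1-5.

ΔP = 1010 − 927 = 83 hPa.
V ≈ 6.25 × 83^0.643 = 6.25 × 17.14 ≈ 107 kt.
107 kt falls in the Category 3 band.

3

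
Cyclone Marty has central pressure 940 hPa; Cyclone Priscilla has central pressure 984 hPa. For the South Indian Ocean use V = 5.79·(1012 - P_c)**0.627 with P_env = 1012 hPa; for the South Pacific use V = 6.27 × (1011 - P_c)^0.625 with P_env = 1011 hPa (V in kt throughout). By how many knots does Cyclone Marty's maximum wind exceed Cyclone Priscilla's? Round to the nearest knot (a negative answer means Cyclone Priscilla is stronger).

Cyclone Marty: ΔP = 72; V ≈ 5.79 × 72^0.627 ≈ 84.57 kt.
Cyclone Priscilla: ΔP = 27; V ≈ 6.27 × 27^0.625 ≈ 49.19 kt.
Difference ≈ 84.57 − 49.19 = 35.38 → 35 kt.

35 kt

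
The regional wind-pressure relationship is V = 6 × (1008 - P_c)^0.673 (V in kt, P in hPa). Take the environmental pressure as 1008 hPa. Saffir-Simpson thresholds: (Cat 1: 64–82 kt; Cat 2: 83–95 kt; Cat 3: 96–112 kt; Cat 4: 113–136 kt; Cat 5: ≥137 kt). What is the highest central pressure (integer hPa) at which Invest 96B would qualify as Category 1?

Category 1 begins at V = 64 kt.
Required ΔP = (64/6)^(1/0.673) = 10.667^1.486 ≈ 33.69 hPa.
P_c ≤ 1008 − 33.69 = 974.31, so the highest integer P_c is 974 hPa.

974 hPa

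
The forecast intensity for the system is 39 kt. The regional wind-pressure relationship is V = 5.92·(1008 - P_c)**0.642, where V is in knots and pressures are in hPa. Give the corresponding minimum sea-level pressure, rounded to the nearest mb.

ΔP = (V / 5.92)^(1/0.642) = (39/5.92)^1.558.
39/5.92 = 6.588; 6.588^1.558 ≈ 18.85 mb.
P_c = 1008 − 18.85 = 989.15 ≈ 989 mb.

989 mb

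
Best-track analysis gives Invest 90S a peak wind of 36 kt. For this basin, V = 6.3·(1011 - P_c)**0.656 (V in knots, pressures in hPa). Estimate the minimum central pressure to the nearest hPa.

997 hPa

ΔP = (V / 6.3)^(1/0.656) = (36/6.3)^1.524.
36/6.3 = 5.714; 5.714^1.524 ≈ 14.25 hPa.
P_c = 1011 − 14.25 = 996.75 ≈ 997 hPa.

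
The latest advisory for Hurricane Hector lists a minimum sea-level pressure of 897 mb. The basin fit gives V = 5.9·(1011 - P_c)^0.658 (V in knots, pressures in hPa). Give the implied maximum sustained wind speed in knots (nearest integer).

133 kt

ΔP = 1011 − 897 = 114 mb.
114^0.658 ≈ 22.565.
V ≈ 5.9 × 22.565 ≈ 133.1 kt.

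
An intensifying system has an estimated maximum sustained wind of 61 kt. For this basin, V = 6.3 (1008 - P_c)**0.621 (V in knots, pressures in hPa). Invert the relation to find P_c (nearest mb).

ΔP = (V / 6.3)^(1/0.621) = (61/6.3)^1.610.
61/6.3 = 9.683; 9.683^1.610 ≈ 38.70 mb.
P_c = 1008 − 38.70 = 969.30 ≈ 969 mb.

969 mb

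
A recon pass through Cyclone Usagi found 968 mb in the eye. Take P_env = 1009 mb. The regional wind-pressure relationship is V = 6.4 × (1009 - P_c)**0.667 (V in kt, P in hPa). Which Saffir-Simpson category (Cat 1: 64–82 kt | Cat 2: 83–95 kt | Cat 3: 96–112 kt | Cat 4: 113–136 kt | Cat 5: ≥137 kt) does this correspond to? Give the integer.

1

ΔP = 1009 − 968 = 41 mb.
V ≈ 6.4 × 41^0.667 = 6.4 × 11.90 ≈ 76 kt.
76 kt falls in the Category 1 band.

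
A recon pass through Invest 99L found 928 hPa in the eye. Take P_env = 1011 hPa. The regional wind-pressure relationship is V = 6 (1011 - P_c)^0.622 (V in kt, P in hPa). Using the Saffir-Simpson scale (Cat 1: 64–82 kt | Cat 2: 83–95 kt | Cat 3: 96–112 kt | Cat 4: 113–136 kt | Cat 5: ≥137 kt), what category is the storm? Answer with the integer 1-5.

2

ΔP = 1011 − 928 = 83 hPa.
V ≈ 6 × 83^0.622 = 6 × 15.62 ≈ 94 kt.
94 kt falls in the Category 2 band.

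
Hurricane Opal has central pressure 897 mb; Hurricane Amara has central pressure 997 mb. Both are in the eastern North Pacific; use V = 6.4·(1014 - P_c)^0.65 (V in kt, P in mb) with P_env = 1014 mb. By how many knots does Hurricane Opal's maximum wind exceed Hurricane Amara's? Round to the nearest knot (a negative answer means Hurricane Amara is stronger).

Hurricane Opal: ΔP = 117; V ≈ 6.4 × 117^0.65 ≈ 141.42 kt.
Hurricane Amara: ΔP = 17; V ≈ 6.4 × 17^0.65 ≈ 40.36 kt.
Difference ≈ 141.42 − 40.36 = 101.06 → 101 kt.

101 kt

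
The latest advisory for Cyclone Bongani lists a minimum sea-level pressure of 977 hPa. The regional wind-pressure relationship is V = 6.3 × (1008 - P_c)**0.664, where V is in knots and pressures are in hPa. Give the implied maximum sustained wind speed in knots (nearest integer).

62 kt

ΔP = 1008 − 977 = 31 hPa.
31^0.664 ≈ 9.778.
V ≈ 6.3 × 9.778 ≈ 61.6 kt.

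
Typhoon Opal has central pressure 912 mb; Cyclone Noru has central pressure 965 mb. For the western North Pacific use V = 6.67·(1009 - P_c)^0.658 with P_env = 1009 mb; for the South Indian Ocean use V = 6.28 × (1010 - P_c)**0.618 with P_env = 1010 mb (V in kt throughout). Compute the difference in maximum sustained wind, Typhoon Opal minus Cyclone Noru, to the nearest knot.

69 kt

Typhoon Opal: ΔP = 97; V ≈ 6.67 × 97^0.658 ≈ 135.34 kt.
Cyclone Noru: ΔP = 45; V ≈ 6.28 × 45^0.618 ≈ 66.02 kt.
Difference ≈ 135.34 − 66.02 = 69.32 → 69 kt.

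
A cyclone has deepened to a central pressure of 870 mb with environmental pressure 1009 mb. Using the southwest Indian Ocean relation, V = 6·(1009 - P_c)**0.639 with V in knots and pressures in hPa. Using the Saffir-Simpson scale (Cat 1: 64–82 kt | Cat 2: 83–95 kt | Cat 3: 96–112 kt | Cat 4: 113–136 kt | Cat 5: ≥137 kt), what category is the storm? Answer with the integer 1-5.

ΔP = 1009 − 870 = 139 mb.
V ≈ 6 × 139^0.639 = 6 × 23.41 ≈ 140 kt.
140 kt falls in the Category 5 band.

5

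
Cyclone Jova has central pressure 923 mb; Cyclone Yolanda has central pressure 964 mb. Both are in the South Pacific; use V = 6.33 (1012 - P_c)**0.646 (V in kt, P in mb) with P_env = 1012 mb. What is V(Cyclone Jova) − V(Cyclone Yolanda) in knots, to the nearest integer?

38 kt

Cyclone Jova: ΔP = 89; V ≈ 6.33 × 89^0.646 ≈ 115.00 kt.
Cyclone Yolanda: ΔP = 48; V ≈ 6.33 × 48^0.646 ≈ 77.18 kt.
Difference ≈ 115.00 − 77.18 = 37.82 → 38 kt.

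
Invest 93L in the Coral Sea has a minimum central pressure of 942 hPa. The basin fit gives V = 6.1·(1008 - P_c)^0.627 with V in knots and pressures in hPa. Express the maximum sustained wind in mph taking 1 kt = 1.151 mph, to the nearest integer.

ΔP = 1008 − 942 = 66 hPa.
V ≈ 6.1 × 66^0.627 = 6.1 × 13.831 ≈ 84.369 kt.
84.369 × 1.151 ≈ 97.11 mph → 97 mph.

97 mph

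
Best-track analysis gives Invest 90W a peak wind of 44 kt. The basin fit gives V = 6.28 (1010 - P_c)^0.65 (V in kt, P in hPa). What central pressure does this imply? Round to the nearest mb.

990 mb

ΔP = (V / 6.28)^(1/0.65) = (44/6.28)^1.538.
44/6.28 = 7.006; 7.006^1.538 ≈ 19.99 mb.
P_c = 1010 − 19.99 = 990.01 ≈ 990 mb.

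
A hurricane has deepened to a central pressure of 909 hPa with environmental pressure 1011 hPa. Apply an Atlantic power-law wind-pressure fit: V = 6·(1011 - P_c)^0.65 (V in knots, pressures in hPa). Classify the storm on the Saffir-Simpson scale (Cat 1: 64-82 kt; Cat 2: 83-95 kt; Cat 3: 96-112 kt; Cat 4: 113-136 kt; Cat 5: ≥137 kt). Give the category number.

4

ΔP = 1011 − 909 = 102 hPa.
V ≈ 6 × 102^0.65 = 6 × 20.21 ≈ 121 kt.
121 kt falls in the Category 4 band.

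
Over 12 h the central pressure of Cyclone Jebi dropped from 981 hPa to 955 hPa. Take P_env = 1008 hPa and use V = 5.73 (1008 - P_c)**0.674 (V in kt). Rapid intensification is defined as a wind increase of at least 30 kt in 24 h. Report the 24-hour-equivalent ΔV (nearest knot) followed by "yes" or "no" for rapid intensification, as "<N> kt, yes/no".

61 kt, yes

V₁: ΔP = 27, V ≈ 5.73 × 27^0.674 ≈ 52.83 kt.
V₂: ΔP = 53, V ≈ 5.73 × 53^0.674 ≈ 83.24 kt.
ΔV over 12 h = 30.41 kt → 24 h equivalent = 30.41 × 24/12 ≈ 60.82 kt.
61 kt ≥ 30 kt ⇒ rapid intensification.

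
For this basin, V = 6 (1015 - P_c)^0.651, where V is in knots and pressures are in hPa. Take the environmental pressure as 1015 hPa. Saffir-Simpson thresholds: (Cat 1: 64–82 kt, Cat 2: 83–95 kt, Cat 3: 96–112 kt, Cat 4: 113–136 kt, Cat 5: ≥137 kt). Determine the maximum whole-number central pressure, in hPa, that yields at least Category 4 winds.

Category 4 begins at V = 113 kt.
Required ΔP = (113/6)^(1/0.651) = 18.833^1.536 ≈ 90.87 hPa.
P_c ≤ 1015 − 90.87 = 924.13, so the highest integer P_c is 924 hPa.

924 hPa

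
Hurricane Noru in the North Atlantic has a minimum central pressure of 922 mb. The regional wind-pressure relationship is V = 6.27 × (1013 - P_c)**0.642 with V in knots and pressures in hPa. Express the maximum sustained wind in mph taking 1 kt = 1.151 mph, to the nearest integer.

ΔP = 1013 − 922 = 91 mb.
V ≈ 6.27 × 91^0.642 = 6.27 × 18.101 ≈ 113.494 kt.
113.494 × 1.151 ≈ 130.63 mph → 131 mph.

131 mph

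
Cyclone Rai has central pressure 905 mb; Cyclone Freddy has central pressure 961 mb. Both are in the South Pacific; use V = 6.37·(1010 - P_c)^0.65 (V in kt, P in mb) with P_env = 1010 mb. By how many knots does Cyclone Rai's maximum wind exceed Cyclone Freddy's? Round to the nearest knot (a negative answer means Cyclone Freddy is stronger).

51 kt

Cyclone Rai: ΔP = 105; V ≈ 6.37 × 105^0.65 ≈ 131.19 kt.
Cyclone Freddy: ΔP = 49; V ≈ 6.37 × 49^0.65 ≈ 79.94 kt.
Difference ≈ 131.19 − 79.94 = 51.25 → 51 kt.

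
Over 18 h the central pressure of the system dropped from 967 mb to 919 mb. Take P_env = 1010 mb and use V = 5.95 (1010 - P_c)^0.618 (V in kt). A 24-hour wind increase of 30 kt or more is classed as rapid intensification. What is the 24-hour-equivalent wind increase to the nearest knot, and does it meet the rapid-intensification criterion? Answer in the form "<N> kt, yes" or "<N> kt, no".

V₁: ΔP = 43, V ≈ 5.95 × 43^0.618 ≈ 60.81 kt.
V₂: ΔP = 91, V ≈ 5.95 × 91^0.618 ≈ 96.65 kt.
ΔV over 18 h = 35.84 kt → 24 h equivalent = 35.84 × 24/18 ≈ 47.79 kt.
48 kt ≥ 30 kt ⇒ rapid intensification.

48 kt, yes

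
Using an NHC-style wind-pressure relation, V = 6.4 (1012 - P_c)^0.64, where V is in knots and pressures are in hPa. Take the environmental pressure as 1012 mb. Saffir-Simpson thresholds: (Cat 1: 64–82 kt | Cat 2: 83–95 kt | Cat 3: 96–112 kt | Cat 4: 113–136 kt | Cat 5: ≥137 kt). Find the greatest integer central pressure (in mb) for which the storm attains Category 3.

943 mb

Category 3 begins at V = 96 kt.
Required ΔP = (96/6.4)^(1/0.64) = 15.000^1.562 ≈ 68.81 mb.
P_c ≤ 1012 − 68.81 = 943.19, so the highest integer P_c is 943 mb.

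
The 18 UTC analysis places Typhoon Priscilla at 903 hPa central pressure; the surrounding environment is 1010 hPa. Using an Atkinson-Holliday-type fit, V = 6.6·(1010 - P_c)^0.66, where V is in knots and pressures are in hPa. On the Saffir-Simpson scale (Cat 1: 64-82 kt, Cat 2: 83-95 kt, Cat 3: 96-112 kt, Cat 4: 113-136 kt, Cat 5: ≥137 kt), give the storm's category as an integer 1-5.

5

ΔP = 1010 − 903 = 107 hPa.
V ≈ 6.6 × 107^0.66 = 6.6 × 21.85 ≈ 144 kt.
144 kt falls in the Category 5 band.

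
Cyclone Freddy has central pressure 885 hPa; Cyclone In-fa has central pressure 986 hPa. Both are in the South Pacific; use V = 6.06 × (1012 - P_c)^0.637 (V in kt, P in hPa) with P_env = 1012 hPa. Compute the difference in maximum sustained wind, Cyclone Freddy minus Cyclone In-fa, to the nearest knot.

84 kt

Cyclone Freddy: ΔP = 127; V ≈ 6.06 × 127^0.637 ≈ 132.62 kt.
Cyclone In-fa: ΔP = 26; V ≈ 6.06 × 26^0.637 ≈ 48.28 kt.
Difference ≈ 132.62 − 48.28 = 84.34 → 84 kt.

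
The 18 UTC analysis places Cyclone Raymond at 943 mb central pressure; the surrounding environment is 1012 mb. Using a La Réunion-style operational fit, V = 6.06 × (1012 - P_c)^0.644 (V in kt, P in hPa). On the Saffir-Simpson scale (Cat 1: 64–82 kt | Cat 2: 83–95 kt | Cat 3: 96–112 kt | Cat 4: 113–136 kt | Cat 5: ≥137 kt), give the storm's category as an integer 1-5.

2

ΔP = 1012 − 943 = 69 mb.
V ≈ 6.06 × 69^0.644 = 6.06 × 15.28 ≈ 93 kt.
93 kt falls in the Category 2 band.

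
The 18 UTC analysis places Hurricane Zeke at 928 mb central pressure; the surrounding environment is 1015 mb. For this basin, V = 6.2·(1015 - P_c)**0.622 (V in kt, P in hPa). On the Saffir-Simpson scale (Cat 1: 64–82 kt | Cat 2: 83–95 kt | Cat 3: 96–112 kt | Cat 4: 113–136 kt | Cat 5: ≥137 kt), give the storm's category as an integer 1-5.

3

ΔP = 1015 − 928 = 87 mb.
V ≈ 6.2 × 87^0.622 = 6.2 × 16.08 ≈ 100 kt.
100 kt falls in the Category 3 band.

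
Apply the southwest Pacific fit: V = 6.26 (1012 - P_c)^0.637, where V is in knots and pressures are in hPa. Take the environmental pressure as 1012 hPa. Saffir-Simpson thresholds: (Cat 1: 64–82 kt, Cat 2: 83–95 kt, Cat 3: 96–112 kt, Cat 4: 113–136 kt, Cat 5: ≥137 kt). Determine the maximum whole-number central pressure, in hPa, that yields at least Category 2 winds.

954 hPa

Category 2 begins at V = 83 kt.
Required ΔP = (83/6.26)^(1/0.637) = 13.259^1.570 ≈ 57.83 hPa.
P_c ≤ 1012 − 57.83 = 954.17, so the highest integer P_c is 954 hPa.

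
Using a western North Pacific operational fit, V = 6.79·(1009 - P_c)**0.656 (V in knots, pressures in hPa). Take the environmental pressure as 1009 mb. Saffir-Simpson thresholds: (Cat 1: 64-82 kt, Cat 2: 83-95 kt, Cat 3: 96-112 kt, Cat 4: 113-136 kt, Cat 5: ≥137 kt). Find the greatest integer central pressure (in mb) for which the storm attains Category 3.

Category 3 begins at V = 96 kt.
Required ΔP = (96/6.79)^(1/0.656) = 14.138^1.524 ≈ 56.71 mb.
P_c ≤ 1009 − 56.71 = 952.29, so the highest integer P_c is 952 mb.

952 mb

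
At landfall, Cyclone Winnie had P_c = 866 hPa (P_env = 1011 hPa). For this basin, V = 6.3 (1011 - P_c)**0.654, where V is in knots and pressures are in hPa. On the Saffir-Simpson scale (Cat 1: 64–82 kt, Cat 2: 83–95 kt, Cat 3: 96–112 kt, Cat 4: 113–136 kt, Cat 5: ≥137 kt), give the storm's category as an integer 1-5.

5

ΔP = 1011 − 866 = 145 hPa.
V ≈ 6.3 × 145^0.654 = 6.3 × 25.91 ≈ 163 kt.
163 kt falls in the Category 5 band.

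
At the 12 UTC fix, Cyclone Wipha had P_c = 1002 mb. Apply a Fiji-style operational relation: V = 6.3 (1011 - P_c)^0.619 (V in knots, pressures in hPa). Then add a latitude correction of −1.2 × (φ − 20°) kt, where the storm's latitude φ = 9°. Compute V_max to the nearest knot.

ΔP = 1011 − 1002 = 9 mb.
9^0.619 ≈ 3.897.
V ≈ 6.3 × 3.897 ≈ 24.5 kt.
Latitude correction: −1.2 × (9 − 20) = 13.2 kt.
Corrected V ≈ 37.7 kt → 38 kt.

38 kt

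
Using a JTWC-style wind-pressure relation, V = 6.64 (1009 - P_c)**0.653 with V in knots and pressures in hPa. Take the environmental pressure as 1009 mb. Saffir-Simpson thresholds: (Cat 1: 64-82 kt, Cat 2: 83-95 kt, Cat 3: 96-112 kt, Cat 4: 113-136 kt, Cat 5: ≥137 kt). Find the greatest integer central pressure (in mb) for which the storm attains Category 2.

961 mb

Category 2 begins at V = 83 kt.
Required ΔP = (83/6.64)^(1/0.653) = 12.500^1.531 ≈ 47.84 mb.
P_c ≤ 1009 − 47.84 = 961.16, so the highest integer P_c is 961 mb.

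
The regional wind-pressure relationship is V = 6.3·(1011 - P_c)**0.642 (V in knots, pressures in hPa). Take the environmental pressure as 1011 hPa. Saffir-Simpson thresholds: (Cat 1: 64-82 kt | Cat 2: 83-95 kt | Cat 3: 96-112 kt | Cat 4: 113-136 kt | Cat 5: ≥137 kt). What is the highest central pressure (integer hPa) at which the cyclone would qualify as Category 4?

921 hPa

Category 4 begins at V = 113 kt.
Required ΔP = (113/6.3)^(1/0.642) = 17.937^1.558 ≈ 89.71 hPa.
P_c ≤ 1011 − 89.71 = 921.29, so the highest integer P_c is 921 hPa.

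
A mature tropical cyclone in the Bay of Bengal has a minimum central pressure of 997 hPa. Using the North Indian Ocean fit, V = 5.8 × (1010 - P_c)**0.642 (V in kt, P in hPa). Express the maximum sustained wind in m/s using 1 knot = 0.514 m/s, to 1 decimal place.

ΔP = 1010 − 997 = 13 hPa.
V ≈ 5.8 × 13^0.642 = 5.8 × 5.190 ≈ 30.101 kt.
30.101 × 0.514 ≈ 15.47 m/s → 15.5 m/s.

15.5 m/s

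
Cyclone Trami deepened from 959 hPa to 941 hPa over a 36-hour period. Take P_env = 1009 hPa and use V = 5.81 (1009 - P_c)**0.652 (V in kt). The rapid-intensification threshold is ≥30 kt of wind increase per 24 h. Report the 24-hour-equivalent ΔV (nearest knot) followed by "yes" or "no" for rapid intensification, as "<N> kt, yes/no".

11 kt, no

V₁: ΔP = 50, V ≈ 5.81 × 50^0.652 ≈ 74.46 kt.
V₂: ΔP = 68, V ≈ 5.81 × 68^0.652 ≈ 90.99 kt.
ΔV over 36 h = 16.53 kt → 24 h equivalent = 16.53 × 24/36 ≈ 11.02 kt.
11 kt < 30 kt ⇒ not rapid intensification.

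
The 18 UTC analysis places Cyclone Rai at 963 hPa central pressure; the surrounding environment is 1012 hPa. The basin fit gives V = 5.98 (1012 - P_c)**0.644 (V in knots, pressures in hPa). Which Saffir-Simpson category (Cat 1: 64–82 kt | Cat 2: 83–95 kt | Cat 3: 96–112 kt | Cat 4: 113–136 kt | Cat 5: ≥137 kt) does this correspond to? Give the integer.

ΔP = 1012 − 963 = 49 hPa.
V ≈ 5.98 × 49^0.644 = 5.98 × 12.26 ≈ 73 kt.
73 kt falls in the Category 1 band.

1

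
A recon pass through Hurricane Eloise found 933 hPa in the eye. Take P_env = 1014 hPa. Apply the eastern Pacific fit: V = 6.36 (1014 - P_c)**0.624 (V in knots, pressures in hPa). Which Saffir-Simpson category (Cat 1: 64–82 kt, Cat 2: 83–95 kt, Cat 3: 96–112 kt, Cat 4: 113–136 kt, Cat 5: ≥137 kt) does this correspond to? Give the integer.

3

ΔP = 1014 − 933 = 81 hPa.
V ≈ 6.36 × 81^0.624 = 6.36 × 15.52 ≈ 99 kt.
99 kt falls in the Category 3 band.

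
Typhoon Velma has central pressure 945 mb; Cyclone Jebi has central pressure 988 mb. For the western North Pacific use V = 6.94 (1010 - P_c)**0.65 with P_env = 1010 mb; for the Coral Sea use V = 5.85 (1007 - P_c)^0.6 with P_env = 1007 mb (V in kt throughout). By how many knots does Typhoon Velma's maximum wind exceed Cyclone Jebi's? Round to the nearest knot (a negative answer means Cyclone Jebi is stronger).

70 kt

Typhoon Velma: ΔP = 65; V ≈ 6.94 × 65^0.65 ≈ 104.65 kt.
Cyclone Jebi: ΔP = 19; V ≈ 5.85 × 19^0.6 ≈ 34.23 kt.
Difference ≈ 104.65 − 34.23 = 70.42 → 70 kt.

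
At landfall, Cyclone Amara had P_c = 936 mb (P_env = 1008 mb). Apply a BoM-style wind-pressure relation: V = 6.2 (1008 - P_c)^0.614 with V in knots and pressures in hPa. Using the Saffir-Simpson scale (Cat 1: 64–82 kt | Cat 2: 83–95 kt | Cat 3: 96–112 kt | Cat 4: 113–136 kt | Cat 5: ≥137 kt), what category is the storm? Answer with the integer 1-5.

2

ΔP = 1008 − 936 = 72 mb.
V ≈ 6.2 × 72^0.614 = 6.2 × 13.82 ≈ 86 kt.
86 kt falls in the Category 2 band.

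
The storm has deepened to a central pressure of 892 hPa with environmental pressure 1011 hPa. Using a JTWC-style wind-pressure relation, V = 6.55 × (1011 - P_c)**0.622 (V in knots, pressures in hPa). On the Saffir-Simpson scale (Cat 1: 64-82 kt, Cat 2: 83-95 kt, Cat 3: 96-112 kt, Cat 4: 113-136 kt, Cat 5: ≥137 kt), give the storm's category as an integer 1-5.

ΔP = 1011 − 892 = 119 hPa.
V ≈ 6.55 × 119^0.622 = 6.55 × 19.54 ≈ 128 kt.
128 kt falls in the Category 4 band.

4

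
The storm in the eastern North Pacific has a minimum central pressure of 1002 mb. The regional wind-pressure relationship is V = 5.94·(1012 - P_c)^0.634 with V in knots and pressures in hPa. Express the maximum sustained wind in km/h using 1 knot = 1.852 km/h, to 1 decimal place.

ΔP = 1012 − 1002 = 10 mb.
V ≈ 5.94 × 10^0.634 = 5.94 × 4.305 ≈ 25.573 kt.
25.573 × 1.852 ≈ 47.36 km/h → 47.4 km/h.

47.4 km/h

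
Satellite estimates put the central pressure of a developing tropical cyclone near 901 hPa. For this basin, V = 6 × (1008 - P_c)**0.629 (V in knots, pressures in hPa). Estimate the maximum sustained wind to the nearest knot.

ΔP = 1008 − 901 = 107 hPa.
107^0.629 ≈ 18.901.
V ≈ 6 × 18.901 ≈ 113.4 kt.

113 kt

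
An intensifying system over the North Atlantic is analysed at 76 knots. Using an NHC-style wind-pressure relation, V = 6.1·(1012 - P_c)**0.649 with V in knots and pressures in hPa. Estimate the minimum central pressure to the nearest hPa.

ΔP = (V / 6.1)^(1/0.649) = (76/6.1)^1.541.
76/6.1 = 12.459; 12.459^1.541 ≈ 48.75 hPa.
P_c = 1012 − 48.75 = 963.25 ≈ 963 hPa.

963 hPa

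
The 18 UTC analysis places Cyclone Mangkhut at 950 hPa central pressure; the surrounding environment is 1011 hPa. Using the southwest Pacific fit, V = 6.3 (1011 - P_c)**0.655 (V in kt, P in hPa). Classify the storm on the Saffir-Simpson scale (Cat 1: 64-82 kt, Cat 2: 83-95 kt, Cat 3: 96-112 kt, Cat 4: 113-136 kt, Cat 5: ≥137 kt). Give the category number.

ΔP = 1011 − 950 = 61 hPa.
V ≈ 6.3 × 61^0.655 = 6.3 × 14.77 ≈ 93 kt.
93 kt falls in the Category 2 band.

2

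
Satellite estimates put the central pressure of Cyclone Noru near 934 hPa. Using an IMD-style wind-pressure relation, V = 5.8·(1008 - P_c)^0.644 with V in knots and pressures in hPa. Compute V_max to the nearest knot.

93 kt

ΔP = 1008 − 934 = 74 hPa.
74^0.644 ≈ 15.988.
V ≈ 5.8 × 15.988 ≈ 92.7 kt.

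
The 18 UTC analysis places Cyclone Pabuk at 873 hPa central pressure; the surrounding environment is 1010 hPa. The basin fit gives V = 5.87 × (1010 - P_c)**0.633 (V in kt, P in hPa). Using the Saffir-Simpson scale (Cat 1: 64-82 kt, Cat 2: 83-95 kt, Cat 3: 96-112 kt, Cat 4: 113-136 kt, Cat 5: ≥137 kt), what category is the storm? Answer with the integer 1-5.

4

ΔP = 1010 − 873 = 137 hPa.
V ≈ 5.87 × 137^0.633 = 5.87 × 22.52 ≈ 132 kt.
132 kt falls in the Category 4 band.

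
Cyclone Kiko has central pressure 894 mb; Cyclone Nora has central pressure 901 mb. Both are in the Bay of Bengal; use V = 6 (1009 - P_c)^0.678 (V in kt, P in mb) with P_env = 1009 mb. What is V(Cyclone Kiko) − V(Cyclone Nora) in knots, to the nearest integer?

Cyclone Kiko: ΔP = 115; V ≈ 6 × 115^0.678 ≈ 149.73 kt.
Cyclone Nora: ΔP = 108; V ≈ 6 × 108^0.678 ≈ 143.49 kt.
Difference ≈ 149.73 − 143.49 = 6.24 → 6 kt.

6 kt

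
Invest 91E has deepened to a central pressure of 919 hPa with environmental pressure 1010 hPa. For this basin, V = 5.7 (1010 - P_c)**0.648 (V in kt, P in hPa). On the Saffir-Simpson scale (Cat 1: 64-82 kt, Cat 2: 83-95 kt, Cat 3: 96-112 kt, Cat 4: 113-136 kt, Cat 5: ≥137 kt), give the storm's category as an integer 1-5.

3

ΔP = 1010 − 919 = 91 hPa.
V ≈ 5.7 × 91^0.648 = 5.7 × 18.60 ≈ 106 kt.
106 kt falls in the Category 3 band.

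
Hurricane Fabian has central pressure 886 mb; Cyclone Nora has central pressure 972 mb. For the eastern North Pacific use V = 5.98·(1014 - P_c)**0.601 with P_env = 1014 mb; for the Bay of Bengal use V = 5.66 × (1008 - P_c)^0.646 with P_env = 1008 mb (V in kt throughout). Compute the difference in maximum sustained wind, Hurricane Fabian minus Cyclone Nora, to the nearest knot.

53 kt

Hurricane Fabian: ΔP = 128; V ≈ 5.98 × 128^0.601 ≈ 110.44 kt.
Cyclone Nora: ΔP = 36; V ≈ 5.66 × 36^0.646 ≈ 57.30 kt.
Difference ≈ 110.44 − 57.30 = 53.14 → 53 kt.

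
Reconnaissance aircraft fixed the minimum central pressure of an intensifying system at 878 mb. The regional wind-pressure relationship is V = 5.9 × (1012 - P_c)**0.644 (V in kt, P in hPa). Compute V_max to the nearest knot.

138 kt

ΔP = 1012 − 878 = 134 mb.
134^0.644 ≈ 23.434.
V ≈ 5.9 × 23.434 ≈ 138.3 kt.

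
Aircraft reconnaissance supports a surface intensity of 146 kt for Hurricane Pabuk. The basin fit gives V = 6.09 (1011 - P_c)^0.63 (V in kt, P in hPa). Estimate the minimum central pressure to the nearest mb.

856 mb

ΔP = (V / 6.09)^(1/0.63) = (146/6.09)^1.587.
146/6.09 = 23.974; 23.974^1.587 ≈ 154.90 mb.
P_c = 1011 − 154.90 = 856.10 ≈ 856 mb.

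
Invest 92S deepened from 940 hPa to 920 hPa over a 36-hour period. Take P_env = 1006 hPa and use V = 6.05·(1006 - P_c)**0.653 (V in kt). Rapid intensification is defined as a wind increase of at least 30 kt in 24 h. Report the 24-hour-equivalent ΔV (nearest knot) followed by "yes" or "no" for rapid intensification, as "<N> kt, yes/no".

12 kt, no

V₁: ΔP = 66, V ≈ 6.05 × 66^0.653 ≈ 93.31 kt.
V₂: ΔP = 86, V ≈ 6.05 × 86^0.653 ≈ 110.91 kt.
ΔV over 36 h = 17.60 kt → 24 h equivalent = 17.60 × 24/36 ≈ 11.73 kt.
12 kt < 30 kt ⇒ not rapid intensification.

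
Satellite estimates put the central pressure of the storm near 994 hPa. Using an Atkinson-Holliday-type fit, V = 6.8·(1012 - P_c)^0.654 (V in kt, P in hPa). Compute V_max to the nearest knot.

45 kt

ΔP = 1012 − 994 = 18 hPa.
18^0.654 ≈ 6.621.
V ≈ 6.8 × 6.621 ≈ 45.0 kt.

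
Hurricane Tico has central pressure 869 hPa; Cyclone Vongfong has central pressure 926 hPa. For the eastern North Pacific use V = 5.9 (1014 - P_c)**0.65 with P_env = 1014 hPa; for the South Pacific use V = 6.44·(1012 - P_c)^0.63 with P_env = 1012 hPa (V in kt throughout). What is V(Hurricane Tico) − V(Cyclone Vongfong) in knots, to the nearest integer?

Hurricane Tico: ΔP = 145; V ≈ 5.9 × 145^0.65 ≈ 149.88 kt.
Cyclone Vongfong: ΔP = 86; V ≈ 6.44 × 86^0.63 ≈ 106.57 kt.
Difference ≈ 149.88 − 106.57 = 43.31 → 43 kt.

43 kt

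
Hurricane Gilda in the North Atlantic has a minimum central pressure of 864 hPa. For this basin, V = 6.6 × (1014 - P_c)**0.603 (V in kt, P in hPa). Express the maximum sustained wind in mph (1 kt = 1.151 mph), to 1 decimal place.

ΔP = 1014 − 864 = 150 hPa.
V ≈ 6.6 × 150^0.603 = 6.6 × 20.520 ≈ 135.434 kt.
135.434 × 1.151 ≈ 155.88 mph → 155.9 mph.

155.9 mph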